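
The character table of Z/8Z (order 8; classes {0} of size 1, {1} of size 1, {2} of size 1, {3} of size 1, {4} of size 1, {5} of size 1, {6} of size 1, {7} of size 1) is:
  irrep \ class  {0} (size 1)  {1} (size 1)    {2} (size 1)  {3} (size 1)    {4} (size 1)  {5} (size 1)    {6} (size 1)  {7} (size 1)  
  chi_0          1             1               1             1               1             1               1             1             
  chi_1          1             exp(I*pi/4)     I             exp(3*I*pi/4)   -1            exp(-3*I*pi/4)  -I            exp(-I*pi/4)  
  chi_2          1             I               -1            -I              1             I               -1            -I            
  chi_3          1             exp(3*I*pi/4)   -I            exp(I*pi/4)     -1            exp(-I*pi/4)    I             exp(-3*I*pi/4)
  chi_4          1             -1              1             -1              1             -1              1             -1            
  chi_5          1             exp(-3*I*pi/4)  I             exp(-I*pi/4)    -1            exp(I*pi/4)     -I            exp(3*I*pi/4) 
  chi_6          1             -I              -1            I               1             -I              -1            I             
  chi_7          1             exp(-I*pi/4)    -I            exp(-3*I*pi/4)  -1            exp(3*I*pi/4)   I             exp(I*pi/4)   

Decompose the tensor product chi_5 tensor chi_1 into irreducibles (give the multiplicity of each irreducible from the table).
chi_5 tensor chi_1 = chi_6 (all other irreducibles have multiplicity 0).

Reasoning: The character of a tensor product is the pointwise product (chi_5 * chi_1)(C) = chi_5(C) * chi_1(C):
  {0}: (1)*(1), {1}: (exp(-3*I*pi/4))*(exp(I*pi/4)), {2}: (I)*(I), {3}: (exp(-I*pi/4))*(exp(3*I*pi/4)), {4}: (-1)*(-1), {5}: (exp(I*pi/4))*(exp(-3*I*pi/4)), {6}: (-I)*(-I), {7}: (exp(3*I*pi/4))*(exp(-I*pi/4))
so (chi_5 * chi_1) takes values
  {0} -> 1, {1} -> -I, {2} -> -1, {3} -> I, {4} -> 1, {5} -> -I, {6} -> -1, {7} -> I.
Now take the inner product of this character with each irreducible chi from the table, <chi_5*chi_1, chi> = (1/8) sum_C |C| (chi_5*chi_1)(C) conj(chi(C)):
  <chi_5*chi_1, chi_0> = (1/8)[1*(1)*conj(1) + 1*(-I)*conj(1) + 1*(-1)*conj(1) + 1*(I)*conj(1) + 1*(1)*conj(1) + 1*(-I)*conj(1) + 1*(-1)*conj(1) + 1*(I)*conj(1)]
      = (1/8)[(1) + (-I) + (-1) + (I) + (1) + (-I) + (-1) + (I)] = 0/8 = 0
  <chi_5*chi_1, chi_1> = (1/8)[1*(1)*conj(1) + 1*(-I)*conj(exp(I*pi/4)) + 1*(-1)*conj(I) + 1*(I)*conj(exp(3*I*pi/4)) + 1*(1)*conj(-1) + 1*(-I)*conj(exp(-3*I*pi/4)) + 1*(-1)*conj(-I) + 1*(I)*conj(exp(-I*pi/4))]
      = (1/8)[(1) + (-exp(I*pi/4)) + (I) + (exp(-I*pi/4)) + (-1) + (-exp(-3*I*pi/4)) + (-I) + (exp(3*I*pi/4))] = 0/8 = 0
  <chi_5*chi_1, chi_2> = (1/8)[1*(1)*conj(1) + 1*(-I)*conj(I) + 1*(-1)*conj(-1) + 1*(I)*conj(-I) + 1*(1)*conj(1) + 1*(-I)*conj(I) + 1*(-1)*conj(-1) + 1*(I)*conj(-I)]
      = (1/8)[(1) + (-1) + (1) + (-1) + (1) + (-1) + (1) + (-1)] = 0/8 = 0
  <chi_5*chi_1, chi_3> = (1/8)[1*(1)*conj(1) + 1*(-I)*conj(exp(3*I*pi/4)) + 1*(-1)*conj(-I) + 1*(I)*conj(exp(I*pi/4)) + 1*(1)*conj(-1) + 1*(-I)*conj(exp(-I*pi/4)) + 1*(-1)*conj(I) + 1*(I)*conj(exp(-3*I*pi/4))]
      = (1/8)[(1) + (-exp(-I*pi/4)) + (-I) + (exp(I*pi/4)) + (-1) + (-exp(3*I*pi/4)) + (I) + (exp(-3*I*pi/4))] = 0/8 = 0
  <chi_5*chi_1, chi_4> = (1/8)[1*(1)*conj(1) + 1*(-I)*conj(-1) + 1*(-1)*conj(1) + 1*(I)*conj(-1) + 1*(1)*conj(1) + 1*(-I)*conj(-1) + 1*(-1)*conj(1) + 1*(I)*conj(-1)]
      = (1/8)[(1) + (I) + (-1) + (-I) + (1) + (I) + (-1) + (-I)] = 0/8 = 0
  <chi_5*chi_1, chi_5> = (1/8)[1*(1)*conj(1) + 1*(-I)*conj(exp(-3*I*pi/4)) + 1*(-1)*conj(I) + 1*(I)*conj(exp(-I*pi/4)) + 1*(1)*conj(-1) + 1*(-I)*conj(exp(I*pi/4)) + 1*(-1)*conj(-I) + 1*(I)*conj(exp(3*I*pi/4))]
      = (1/8)[(1) + (-exp(-3*I*pi/4)) + (I) + (exp(3*I*pi/4)) + (-1) + (-exp(I*pi/4)) + (-I) + (exp(-I*pi/4))] = 0/8 = 0
  <chi_5*chi_1, chi_6> = (1/8)[1*(1)*conj(1) + 1*(-I)*conj(-I) + 1*(-1)*conj(-1) + 1*(I)*conj(I) + 1*(1)*conj(1) + 1*(-I)*conj(-I) + 1*(-1)*conj(-1) + 1*(I)*conj(I)]
      = (1/8)[(1) + (1) + (1) + (1) + (1) + (1) + (1) + (1)] = 8/8 = 1
  <chi_5*chi_1, chi_7> = (1/8)[1*(1)*conj(1) + 1*(-I)*conj(exp(-I*pi/4)) + 1*(-1)*conj(-I) + 1*(I)*conj(exp(-3*I*pi/4)) + 1*(1)*conj(-1) + 1*(-I)*conj(exp(3*I*pi/4)) + 1*(-1)*conj(I) + 1*(I)*conj(exp(I*pi/4))]
      = (1/8)[(1) + (-exp(3*I*pi/4)) + (-I) + (exp(-3*I*pi/4)) + (-1) + (-exp(-I*pi/4)) + (I) + (exp(I*pi/4))] = 0/8 = 0
(Exp terms are combined using exp(i*s)*conj(exp(i*t)) = exp(i*(s-t)), and sums of them are collapsed using the identity that for every m > 1 the m distinct m-th roots of unity sum to 0, e.g. 1 + exp(2*I*pi/3) + exp(-2*I*pi/3) = 0.)
Hence the multiplicities are chi_6: 1. Dimension check: dim(chi_5)*dim(chi_1) = 1*1 = 1 and sum (mult * dim) = 1*1 = 1.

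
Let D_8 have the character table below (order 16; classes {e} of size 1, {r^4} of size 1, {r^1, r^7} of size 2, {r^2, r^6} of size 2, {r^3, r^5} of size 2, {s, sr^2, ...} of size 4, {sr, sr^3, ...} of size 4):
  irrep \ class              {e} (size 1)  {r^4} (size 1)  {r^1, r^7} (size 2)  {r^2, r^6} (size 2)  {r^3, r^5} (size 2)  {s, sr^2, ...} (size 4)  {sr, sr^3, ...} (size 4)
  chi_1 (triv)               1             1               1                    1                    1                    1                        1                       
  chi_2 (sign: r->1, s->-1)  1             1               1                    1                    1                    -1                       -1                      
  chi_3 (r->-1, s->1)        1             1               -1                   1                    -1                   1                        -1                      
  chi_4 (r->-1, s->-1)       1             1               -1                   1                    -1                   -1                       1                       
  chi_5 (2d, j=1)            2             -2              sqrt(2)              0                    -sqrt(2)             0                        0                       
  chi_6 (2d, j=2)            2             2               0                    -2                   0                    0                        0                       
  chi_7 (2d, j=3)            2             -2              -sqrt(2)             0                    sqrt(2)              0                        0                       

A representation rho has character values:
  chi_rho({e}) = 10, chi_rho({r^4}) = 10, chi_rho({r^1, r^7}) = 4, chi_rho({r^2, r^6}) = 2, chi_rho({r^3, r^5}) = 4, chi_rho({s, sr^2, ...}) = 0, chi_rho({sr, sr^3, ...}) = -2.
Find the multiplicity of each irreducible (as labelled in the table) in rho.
Multiplicities: chi_1: 2, chi_2: 3, chi_3: 1, chi_4: 0, chi_5: 0, chi_6: 2, chi_7: 0.

Working: Use <chi_rho, chi> = (1/|G|) sum_C |C| * chi_rho(C) * conj(chi(C)) with |G| = 16 for each irreducible chi in the table:
  <chi_rho, chi_1> = (1/16)[1*(10)*conj(1) + 1*(10)*conj(1) + 2*(4)*conj(1) + 2*(2)*conj(1) + 2*(4)*conj(1) + 4*(0)*conj(1) + 4*(-2)*conj(1)]
      = (1/16)[(10) + (10) + (8) + (4) + (8) + (0) + (-8)] = 32/16 = 2
  <chi_rho, chi_2> = (1/16)[1*(10)*conj(1) + 1*(10)*conj(1) + 2*(4)*conj(1) + 2*(2)*conj(1) + 2*(4)*conj(1) + 4*(0)*conj(-1) + 4*(-2)*conj(-1)]
      = (1/16)[(10) + (10) + (8) + (4) + (8) + (0) + (8)] = 48/16 = 3
  <chi_rho, chi_3> = (1/16)[1*(10)*conj(1) + 1*(10)*conj(1) + 2*(4)*conj(-1) + 2*(2)*conj(1) + 2*(4)*conj(-1) + 4*(0)*conj(1) + 4*(-2)*conj(-1)]
      = (1/16)[(10) + (10) + (-8) + (4) + (-8) + (0) + (8)] = 16/16 = 1
  <chi_rho, chi_4> = (1/16)[1*(10)*conj(1) + 1*(10)*conj(1) + 2*(4)*conj(-1) + 2*(2)*conj(1) + 2*(4)*conj(-1) + 4*(0)*conj(-1) + 4*(-2)*conj(1)]
      = (1/16)[(10) + (10) + (-8) + (4) + (-8) + (0) + (-8)] = 0/16 = 0
  <chi_rho, chi_5> = (1/16)[1*(10)*conj(2) + 1*(10)*conj(-2) + 2*(4)*conj(sqrt(2)) + 2*(2)*conj(0) + 2*(4)*conj(-sqrt(2)) + 4*(0)*conj(0) + 4*(-2)*conj(0)]
      = (1/16)[(20) + (-20) + (8*sqrt(2)) + (0) + (-8*sqrt(2)) + (0) + (0)] = 0/16 = 0
  <chi_rho, chi_6> = (1/16)[1*(10)*conj(2) + 1*(10)*conj(2) + 2*(4)*conj(0) + 2*(2)*conj(-2) + 2*(4)*conj(0) + 4*(0)*conj(0) + 4*(-2)*conj(0)]
      = (1/16)[(20) + (20) + (0) + (-8) + (0) + (0) + (0)] = 32/16 = 2
  <chi_rho, chi_7> = (1/16)[1*(10)*conj(2) + 1*(10)*conj(-2) + 2*(4)*conj(-sqrt(2)) + 2*(2)*conj(0) + 2*(4)*conj(sqrt(2)) + 4*(0)*conj(0) + 4*(-2)*conj(0)]
      = (1/16)[(20) + (-20) + (-8*sqrt(2)) + (0) + (8*sqrt(2)) + (0) + (0)] = 0/16 = 0
Dimension check: dim(rho) = sum (mult * dim) = 2*1 + 3*1 + 1*1 + 0*1 + 0*2 + 2*2 + 0*2 = 10 = chi_rho(e) = 10.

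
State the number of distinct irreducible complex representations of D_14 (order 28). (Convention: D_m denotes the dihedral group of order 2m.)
10

Proof sketch: The number of irreducible complex representations of a finite group equals its number of conjugacy classes. D_14 has 10 conjugacy classes (n/2 + 3 for n even), so D_14 (order 28) has exactly 10 irreducible complex representations.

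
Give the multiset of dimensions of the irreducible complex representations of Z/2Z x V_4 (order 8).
Dimensions: 1, 1, 1, 1, 1, 1, 1, 1

There are 8 irreducibles (= number of conjugacy classes). Their dimensions d_i satisfy sum d_i^2 = |G| = 8: 1 + 1 + 1 + 1 + 1 + 1 + 1 + 1 = 8. (For the product with Z/2Z: each of the 2 1-dim characters of Z/2Z tensors with each irrep of V_4, giving 2 copies of each V_4-dimension.)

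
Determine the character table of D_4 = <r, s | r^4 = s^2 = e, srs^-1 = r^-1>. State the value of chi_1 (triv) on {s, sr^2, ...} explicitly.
Conjugacy classes: {e} of size 1, {r^2} of size 1, {r^1, r^3} of size 2, {s, sr^2, ...} of size 2, {sr, sr^3, ...} of size 2.
Character table:
  irrep \ class              {e} (size 1)  {r^2} (size 1)  {r^1, r^3} (size 2)  {s, sr^2, ...} (size 2)  {sr, sr^3, ...} (size 2)
  chi_1 (triv)               1             1               1                    1                        1                       
  chi_2 (sign: r->1, s->-1)  1             1               1                    -1                       -1                      
  chi_3 (r->-1, s->1)        1             1               -1                   1                        -1                      
  chi_4 (r->-1, s->-1)       1             1               -1                   -1                       1                       
  chi_5 (2d, j=1)            2             -2              0                    0                        0                       

Spot check: chi_1 (triv) on {s, sr^2, ...} = 1.

Derivation: D_4 has order 2*4 = 8 with 5 conjugacy classes, hence 5 irreducibles. Sum of squared dims 1 + 1 + 1 + 1 + 4 = 8 = |G|. Linear characters come from the abelianisation; the 2-dimensional irreps have character r^k -> 2*cos(2*pi*j*k/4), reflections -> 0.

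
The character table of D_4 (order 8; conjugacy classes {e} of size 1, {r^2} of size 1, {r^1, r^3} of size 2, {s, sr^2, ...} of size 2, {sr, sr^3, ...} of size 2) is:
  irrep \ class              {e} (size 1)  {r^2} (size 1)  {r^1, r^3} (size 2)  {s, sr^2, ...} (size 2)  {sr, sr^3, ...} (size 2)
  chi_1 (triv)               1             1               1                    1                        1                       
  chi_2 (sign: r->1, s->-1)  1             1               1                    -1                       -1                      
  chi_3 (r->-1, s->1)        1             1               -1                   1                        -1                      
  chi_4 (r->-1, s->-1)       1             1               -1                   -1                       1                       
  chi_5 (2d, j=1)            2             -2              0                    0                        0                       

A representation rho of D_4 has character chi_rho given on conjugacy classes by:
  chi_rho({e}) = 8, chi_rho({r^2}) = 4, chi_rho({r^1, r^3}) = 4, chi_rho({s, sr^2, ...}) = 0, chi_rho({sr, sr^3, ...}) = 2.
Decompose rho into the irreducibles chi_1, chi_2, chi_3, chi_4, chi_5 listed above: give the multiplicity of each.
Multiplicities: chi_1: 3, chi_2: 2, chi_3: 0, chi_4: 1, chi_5: 1.

Proof sketch: Use <chi_rho, chi> = (1/|G|) sum_C |C| * chi_rho(C) * conj(chi(C)) with |G| = 8 for each irreducible chi in the table:
  <chi_rho, chi_1> = (1/8)[1*(8)*conj(1) + 1*(4)*conj(1) + 2*(4)*conj(1) + 2*(0)*conj(1) + 2*(2)*conj(1)]
      = (1/8)[(8) + (4) + (8) + (0) + (4)] = 24/8 = 3
  <chi_rho, chi_2> = (1/8)[1*(8)*conj(1) + 1*(4)*conj(1) + 2*(4)*conj(1) + 2*(0)*conj(-1) + 2*(2)*conj(-1)]
      = (1/8)[(8) + (4) + (8) + (0) + (-4)] = 16/8 = 2
  <chi_rho, chi_3> = (1/8)[1*(8)*conj(1) + 1*(4)*conj(1) + 2*(4)*conj(-1) + 2*(0)*conj(1) + 2*(2)*conj(-1)]
      = (1/8)[(8) + (4) + (-8) + (0) + (-4)] = 0/8 = 0
  <chi_rho, chi_4> = (1/8)[1*(8)*conj(1) + 1*(4)*conj(1) + 2*(4)*conj(-1) + 2*(0)*conj(-1) + 2*(2)*conj(1)]
      = (1/8)[(8) + (4) + (-8) + (0) + (4)] = 8/8 = 1
  <chi_rho, chi_5> = (1/8)[1*(8)*conj(2) + 1*(4)*conj(-2) + 2*(4)*conj(0) + 2*(0)*conj(0) + 2*(2)*conj(0)]
      = (1/8)[(16) + (-8) + (0) + (0) + (0)] = 8/8 = 1
Dimension check: dim(rho) = sum (mult * dim) = 3*1 + 2*1 + 0*1 + 1*1 + 1*2 = 8 = chi_rho(e) = 8.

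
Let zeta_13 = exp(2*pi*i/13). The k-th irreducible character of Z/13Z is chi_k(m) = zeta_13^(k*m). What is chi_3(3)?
chi_3(3) = zeta_13^9 = exp(-8*I*pi/13)

Why: chi_3(3) = zeta_13^(3*3) = zeta_13^9. Since zeta_13^13 = 1, this equals zeta_13^9 = exp(2*pi*i*9/13) = exp(-8*I*pi/13).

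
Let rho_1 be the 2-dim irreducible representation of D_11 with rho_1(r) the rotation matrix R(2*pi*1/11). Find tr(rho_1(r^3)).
chi_{rho_1}(r^3) = 2*cos(2*pi*1*3/11) = -2*cos(5*pi/11)

Explanation: rho_1(r^3) is rotation by angle 2*pi*1*3/11, whose trace is 2*cos(2*pi*1*3/11) = -2*cos(5*pi/11).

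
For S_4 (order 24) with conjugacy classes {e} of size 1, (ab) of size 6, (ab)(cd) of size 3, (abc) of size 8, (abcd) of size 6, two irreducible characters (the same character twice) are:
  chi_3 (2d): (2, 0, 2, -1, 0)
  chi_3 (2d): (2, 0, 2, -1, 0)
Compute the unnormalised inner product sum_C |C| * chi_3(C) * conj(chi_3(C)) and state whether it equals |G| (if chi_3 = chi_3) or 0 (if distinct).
Sum = 24 = |G| = 24; so <chi_3, chi_3> = 1 (norm-1 confirms irreducibility).

Reasoning: Compute term by term over conjugacy classes (|C| * chi_3(C) * conj(chi_3(C))):
  1*(2)*conj(2) + 6*(0)*conj(0) + 3*(2)*conj(2) + 8*(-1)*conj(-1) + 6*(0)*conj(0)
  = (4) + (0) + (12) + (8) + (0)
  = 24.
Dividing by |G| = 24 gives 24/24 = 1, matching the row-orthogonality relation <chi_3, chi_3> = [chi_3 = chi_3].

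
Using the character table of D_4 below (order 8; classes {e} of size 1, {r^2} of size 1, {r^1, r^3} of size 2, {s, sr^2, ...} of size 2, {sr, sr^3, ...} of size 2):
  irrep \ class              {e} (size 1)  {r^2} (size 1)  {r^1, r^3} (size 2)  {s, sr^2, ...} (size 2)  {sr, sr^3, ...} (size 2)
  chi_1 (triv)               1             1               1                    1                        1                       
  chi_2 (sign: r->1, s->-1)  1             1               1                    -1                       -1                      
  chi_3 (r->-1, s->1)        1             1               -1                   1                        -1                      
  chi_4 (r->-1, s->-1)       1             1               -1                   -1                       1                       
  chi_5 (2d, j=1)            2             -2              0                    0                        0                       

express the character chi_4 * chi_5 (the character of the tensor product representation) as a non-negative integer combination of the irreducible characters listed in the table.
chi_4 tensor chi_5 = chi_5 (all other irreducibles have multiplicity 0).

Explanation: The character of a tensor product is the pointwise product (chi_4 * chi_5)(C) = chi_4(C) * chi_5(C):
  {e}: (1)*(2), {r^2}: (1)*(-2), {r^1, r^3}: (-1)*(0), {s, sr^2, ...}: (-1)*(0), {sr, sr^3, ...}: (1)*(0)
so (chi_4 * chi_5) takes values
  {e} -> 2, {r^2} -> -2, {r^1, r^3} -> 0, {s, sr^2, ...} -> 0, {sr, sr^3, ...} -> 0.
Now take the inner product of this character with each irreducible chi from the table, <chi_4*chi_5, chi> = (1/8) sum_C |C| (chi_4*chi_5)(C) conj(chi(C)):
  <chi_4*chi_5, chi_1> = (1/8)[1*(2)*conj(1) + 1*(-2)*conj(1) + 2*(0)*conj(1) + 2*(0)*conj(1) + 2*(0)*conj(1)]
      = (1/8)[(2) + (-2) + (0) + (0) + (0)] = 0/8 = 0
  <chi_4*chi_5, chi_2> = (1/8)[1*(2)*conj(1) + 1*(-2)*conj(1) + 2*(0)*conj(1) + 2*(0)*conj(-1) + 2*(0)*conj(-1)]
      = (1/8)[(2) + (-2) + (0) + (0) + (0)] = 0/8 = 0
  <chi_4*chi_5, chi_3> = (1/8)[1*(2)*conj(1) + 1*(-2)*conj(1) + 2*(0)*conj(-1) + 2*(0)*conj(1) + 2*(0)*conj(-1)]
      = (1/8)[(2) + (-2) + (0) + (0) + (0)] = 0/8 = 0
  <chi_4*chi_5, chi_4> = (1/8)[1*(2)*conj(1) + 1*(-2)*conj(1) + 2*(0)*conj(-1) + 2*(0)*conj(-1) + 2*(0)*conj(1)]
      = (1/8)[(2) + (-2) + (0) + (0) + (0)] = 0/8 = 0
  <chi_4*chi_5, chi_5> = (1/8)[1*(2)*conj(2) + 1*(-2)*conj(-2) + 2*(0)*conj(0) + 2*(0)*conj(0) + 2*(0)*conj(0)]
      = (1/8)[(4) + (4) + (0) + (0) + (0)] = 8/8 = 1
Hence the multiplicities are chi_5: 1. Dimension check: dim(chi_4)*dim(chi_5) = 1*2 = 2 and sum (mult * dim) = 1*2 = 2.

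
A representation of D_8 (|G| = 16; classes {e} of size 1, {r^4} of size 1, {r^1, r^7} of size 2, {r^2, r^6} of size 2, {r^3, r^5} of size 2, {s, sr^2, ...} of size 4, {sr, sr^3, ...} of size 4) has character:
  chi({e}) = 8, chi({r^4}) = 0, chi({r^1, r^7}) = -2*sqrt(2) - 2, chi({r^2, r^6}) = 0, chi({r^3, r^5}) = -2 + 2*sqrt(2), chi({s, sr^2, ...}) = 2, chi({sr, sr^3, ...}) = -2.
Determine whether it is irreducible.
Not irreducible (reducible): <chi, chi> = 9 > 1.

Why: <chi, chi> = (1/|G|) sum_C |C| * |chi(C)|^2 = (1/16)[1*|8|^2 + 1*|0|^2 + 2*|-2*sqrt(2) - 2|^2 + 2*|0|^2 + 2*|-2 + 2*sqrt(2)|^2 + 4*|2|^2 + 4*|-2|^2]
  = (1/16)[(64) + (0) + (16*sqrt(2) + 24) + (0) + (24 - 16*sqrt(2)) + (16) + (16)] = 144/16 = 9.
A character is irreducible iff <chi, chi> = 1, so this representation is reducible.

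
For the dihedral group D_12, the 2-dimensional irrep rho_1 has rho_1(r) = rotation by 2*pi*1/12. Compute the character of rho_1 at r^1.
chi_{rho_1}(r^1) = 2*cos(2*pi*1*1/12) = sqrt(3)

Working: rho_1(r^1) is rotation by angle 2*pi*1*1/12, whose trace is 2*cos(2*pi*1*1/12) = sqrt(3).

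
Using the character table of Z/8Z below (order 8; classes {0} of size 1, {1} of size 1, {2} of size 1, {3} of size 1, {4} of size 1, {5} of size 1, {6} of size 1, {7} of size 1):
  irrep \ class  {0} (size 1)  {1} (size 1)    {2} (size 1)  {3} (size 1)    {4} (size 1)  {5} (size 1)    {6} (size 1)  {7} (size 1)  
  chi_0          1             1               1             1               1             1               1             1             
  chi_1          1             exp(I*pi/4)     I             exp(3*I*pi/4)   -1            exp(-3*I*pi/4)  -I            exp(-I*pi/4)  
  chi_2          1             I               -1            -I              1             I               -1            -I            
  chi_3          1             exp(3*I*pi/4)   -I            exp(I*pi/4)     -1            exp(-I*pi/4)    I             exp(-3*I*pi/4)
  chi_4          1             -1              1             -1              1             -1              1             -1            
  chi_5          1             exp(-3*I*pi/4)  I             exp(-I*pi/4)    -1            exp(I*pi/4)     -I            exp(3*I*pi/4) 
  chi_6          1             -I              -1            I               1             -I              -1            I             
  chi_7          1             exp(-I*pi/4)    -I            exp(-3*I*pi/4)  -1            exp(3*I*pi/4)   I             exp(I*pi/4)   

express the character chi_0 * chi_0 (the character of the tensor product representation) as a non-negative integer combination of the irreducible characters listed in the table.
chi_0 tensor chi_0 = chi_0 (all other irreducibles have multiplicity 0).

Working: The character of a tensor product is the pointwise product (chi_0 * chi_0)(C) = chi_0(C) * chi_0(C):
  {0}: (1)*(1), {1}: (1)*(1), {2}: (1)*(1), {3}: (1)*(1), {4}: (1)*(1), {5}: (1)*(1), {6}: (1)*(1), {7}: (1)*(1)
so (chi_0 * chi_0) takes values
  {0} -> 1, {1} -> 1, {2} -> 1, {3} -> 1, {4} -> 1, {5} -> 1, {6} -> 1, {7} -> 1.
Now take the inner product of this character with each irreducible chi from the table, <chi_0*chi_0, chi> = (1/8) sum_C |C| (chi_0*chi_0)(C) conj(chi(C)):
  <chi_0*chi_0, chi_0> = (1/8)[1*(1)*conj(1) + 1*(1)*conj(1) + 1*(1)*conj(1) + 1*(1)*conj(1) + 1*(1)*conj(1) + 1*(1)*conj(1) + 1*(1)*conj(1) + 1*(1)*conj(1)]
      = (1/8)[(1) + (1) + (1) + (1) + (1) + (1) + (1) + (1)] = 8/8 = 1
  <chi_0*chi_0, chi_1> = (1/8)[1*(1)*conj(1) + 1*(1)*conj(exp(I*pi/4)) + 1*(1)*conj(I) + 1*(1)*conj(exp(3*I*pi/4)) + 1*(1)*conj(-1) + 1*(1)*conj(exp(-3*I*pi/4)) + 1*(1)*conj(-I) + 1*(1)*conj(exp(-I*pi/4))]
      = (1/8)[(1) + (exp(-I*pi/4)) + (-I) + (exp(-3*I*pi/4)) + (-1) + (exp(3*I*pi/4)) + (I) + (exp(I*pi/4))] = 0/8 = 0
  <chi_0*chi_0, chi_2> = (1/8)[1*(1)*conj(1) + 1*(1)*conj(I) + 1*(1)*conj(-1) + 1*(1)*conj(-I) + 1*(1)*conj(1) + 1*(1)*conj(I) + 1*(1)*conj(-1) + 1*(1)*conj(-I)]
      = (1/8)[(1) + (-I) + (-1) + (I) + (1) + (-I) + (-1) + (I)] = 0/8 = 0
  <chi_0*chi_0, chi_3> = (1/8)[1*(1)*conj(1) + 1*(1)*conj(exp(3*I*pi/4)) + 1*(1)*conj(-I) + 1*(1)*conj(exp(I*pi/4)) + 1*(1)*conj(-1) + 1*(1)*conj(exp(-I*pi/4)) + 1*(1)*conj(I) + 1*(1)*conj(exp(-3*I*pi/4))]
      = (1/8)[(1) + (exp(-3*I*pi/4)) + (I) + (exp(-I*pi/4)) + (-1) + (exp(I*pi/4)) + (-I) + (exp(3*I*pi/4))] = 0/8 = 0
  <chi_0*chi_0, chi_4> = (1/8)[1*(1)*conj(1) + 1*(1)*conj(-1) + 1*(1)*conj(1) + 1*(1)*conj(-1) + 1*(1)*conj(1) + 1*(1)*conj(-1) + 1*(1)*conj(1) + 1*(1)*conj(-1)]
      = (1/8)[(1) + (-1) + (1) + (-1) + (1) + (-1) + (1) + (-1)] = 0/8 = 0
  <chi_0*chi_0, chi_5> = (1/8)[1*(1)*conj(1) + 1*(1)*conj(exp(-3*I*pi/4)) + 1*(1)*conj(I) + 1*(1)*conj(exp(-I*pi/4)) + 1*(1)*conj(-1) + 1*(1)*conj(exp(I*pi/4)) + 1*(1)*conj(-I) + 1*(1)*conj(exp(3*I*pi/4))]
      = (1/8)[(1) + (exp(3*I*pi/4)) + (-I) + (exp(I*pi/4)) + (-1) + (exp(-I*pi/4)) + (I) + (exp(-3*I*pi/4))] = 0/8 = 0
  <chi_0*chi_0, chi_6> = (1/8)[1*(1)*conj(1) + 1*(1)*conj(-I) + 1*(1)*conj(-1) + 1*(1)*conj(I) + 1*(1)*conj(1) + 1*(1)*conj(-I) + 1*(1)*conj(-1) + 1*(1)*conj(I)]
      = (1/8)[(1) + (I) + (-1) + (-I) + (1) + (I) + (-1) + (-I)] = 0/8 = 0
  <chi_0*chi_0, chi_7> = (1/8)[1*(1)*conj(1) + 1*(1)*conj(exp(-I*pi/4)) + 1*(1)*conj(-I) + 1*(1)*conj(exp(-3*I*pi/4)) + 1*(1)*conj(-1) + 1*(1)*conj(exp(3*I*pi/4)) + 1*(1)*conj(I) + 1*(1)*conj(exp(I*pi/4))]
      = (1/8)[(1) + (exp(I*pi/4)) + (I) + (exp(3*I*pi/4)) + (-1) + (exp(-3*I*pi/4)) + (-I) + (exp(-I*pi/4))] = 0/8 = 0
(Exp terms are combined using exp(i*s)*conj(exp(i*t)) = exp(i*(s-t)), and sums of them are collapsed using the identity that for every m > 1 the m distinct m-th roots of unity sum to 0, e.g. 1 + exp(2*I*pi/3) + exp(-2*I*pi/3) = 0.)
Hence the multiplicities are chi_0: 1. Dimension check: dim(chi_0)*dim(chi_0) = 1*1 = 1 and sum (mult * dim) = 1*1 = 1.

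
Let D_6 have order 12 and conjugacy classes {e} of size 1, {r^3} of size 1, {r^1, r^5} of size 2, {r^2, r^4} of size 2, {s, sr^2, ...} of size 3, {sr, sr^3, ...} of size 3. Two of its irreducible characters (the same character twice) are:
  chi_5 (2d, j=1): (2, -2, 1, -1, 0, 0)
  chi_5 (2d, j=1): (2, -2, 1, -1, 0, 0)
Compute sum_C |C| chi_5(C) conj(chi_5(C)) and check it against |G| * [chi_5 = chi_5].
Sum = 12 = |G| = 12; so <chi_5, chi_5> = 1 (norm-1 confirms irreducibility).

Solution. Compute term by term over conjugacy classes (|C| * chi_5(C) * conj(chi_5(C))):
  1*(2)*conj(2) + 1*(-2)*conj(-2) + 2*(1)*conj(1) + 2*(-1)*conj(-1) + 3*(0)*conj(0) + 3*(0)*conj(0)
  = (4) + (4) + (2) + (2) + (0) + (0)
  = 12.
Dividing by |G| = 12 gives 12/12 = 1, matching the row-orthogonality relation <chi_5, chi_5> = [chi_5 = chi_5].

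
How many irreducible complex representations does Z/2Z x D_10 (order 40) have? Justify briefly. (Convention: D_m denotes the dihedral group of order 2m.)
16

Why: The number of irreducible complex representations of a finite group equals its number of conjugacy classes. For a direct product, #classes(G x H) = #classes(G) * #classes(H). Z/2Z has 2 classes (abelian), D_10 has 8 classes, so 2 * 8 = 16, so Z/2Z x D_10 (order 40) has exactly 16 irreducible complex representations.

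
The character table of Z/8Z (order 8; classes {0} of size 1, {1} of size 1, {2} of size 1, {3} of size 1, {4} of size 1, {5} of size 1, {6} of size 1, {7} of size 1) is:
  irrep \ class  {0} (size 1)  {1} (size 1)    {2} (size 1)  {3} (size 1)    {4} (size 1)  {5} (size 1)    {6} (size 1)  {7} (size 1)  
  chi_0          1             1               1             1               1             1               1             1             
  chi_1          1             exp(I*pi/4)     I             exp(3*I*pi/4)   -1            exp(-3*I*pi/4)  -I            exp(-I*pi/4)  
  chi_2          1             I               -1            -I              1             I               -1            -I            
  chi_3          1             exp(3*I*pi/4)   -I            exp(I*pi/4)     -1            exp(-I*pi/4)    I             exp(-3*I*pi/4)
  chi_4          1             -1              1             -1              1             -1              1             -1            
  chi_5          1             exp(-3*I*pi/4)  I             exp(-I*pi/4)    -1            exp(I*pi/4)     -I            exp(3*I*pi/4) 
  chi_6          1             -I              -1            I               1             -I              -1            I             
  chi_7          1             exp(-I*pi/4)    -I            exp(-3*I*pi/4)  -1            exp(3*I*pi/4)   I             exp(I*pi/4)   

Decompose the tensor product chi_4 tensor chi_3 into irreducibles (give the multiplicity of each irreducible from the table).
chi_4 tensor chi_3 = chi_7 (all other irreducibles have multiplicity 0).

Reasoning: The character of a tensor product is the pointwise product (chi_4 * chi_3)(C) = chi_4(C) * chi_3(C):
  {0}: (1)*(1), {1}: (-1)*(exp(3*I*pi/4)), {2}: (1)*(-I), {3}: (-1)*(exp(I*pi/4)), {4}: (1)*(-1), {5}: (-1)*(exp(-I*pi/4)), {6}: (1)*(I), {7}: (-1)*(exp(-3*I*pi/4))
so (chi_4 * chi_3) takes values
  {0} -> 1, {1} -> -exp(3*I*pi/4), {2} -> -I, {3} -> -exp(I*pi/4), {4} -> -1, {5} -> -exp(-I*pi/4), {6} -> I, {7} -> -exp(-3*I*pi/4).
Now take the inner product of this character with each irreducible chi from the table, <chi_4*chi_3, chi> = (1/8) sum_C |C| (chi_4*chi_3)(C) conj(chi(C)):
  <chi_4*chi_3, chi_0> = (1/8)[1*(1)*conj(1) + 1*(-exp(3*I*pi/4))*conj(1) + 1*(-I)*conj(1) + 1*(-exp(I*pi/4))*conj(1) + 1*(-1)*conj(1) + 1*(-exp(-I*pi/4))*conj(1) + 1*(I)*conj(1) + 1*(-exp(-3*I*pi/4))*conj(1)]
      = (1/8)[(1) + (-exp(3*I*pi/4)) + (-I) + (-exp(I*pi/4)) + (-1) + (-exp(-I*pi/4)) + (I) + (-exp(-3*I*pi/4))] = 0/8 = 0
  <chi_4*chi_3, chi_1> = (1/8)[1*(1)*conj(1) + 1*(-exp(3*I*pi/4))*conj(exp(I*pi/4)) + 1*(-I)*conj(I) + 1*(-exp(I*pi/4))*conj(exp(3*I*pi/4)) + 1*(-1)*conj(-1) + 1*(-exp(-I*pi/4))*conj(exp(-3*I*pi/4)) + 1*(I)*conj(-I) + 1*(-exp(-3*I*pi/4))*conj(exp(-I*pi/4))]
      = (1/8)[(1) + (-I) + (-1) + (I) + (1) + (-I) + (-1) + (I)] = 0/8 = 0
  <chi_4*chi_3, chi_2> = (1/8)[1*(1)*conj(1) + 1*(-exp(3*I*pi/4))*conj(I) + 1*(-I)*conj(-1) + 1*(-exp(I*pi/4))*conj(-I) + 1*(-1)*conj(1) + 1*(-exp(-I*pi/4))*conj(I) + 1*(I)*conj(-1) + 1*(-exp(-3*I*pi/4))*conj(-I)]
      = (1/8)[(1) + (exp(-3*I*pi/4)) + (I) + (-exp(3*I*pi/4)) + (-1) + (exp(I*pi/4)) + (-I) + (-exp(-I*pi/4))] = 0/8 = 0
  <chi_4*chi_3, chi_3> = (1/8)[1*(1)*conj(1) + 1*(-exp(3*I*pi/4))*conj(exp(3*I*pi/4)) + 1*(-I)*conj(-I) + 1*(-exp(I*pi/4))*conj(exp(I*pi/4)) + 1*(-1)*conj(-1) + 1*(-exp(-I*pi/4))*conj(exp(-I*pi/4)) + 1*(I)*conj(I) + 1*(-exp(-3*I*pi/4))*conj(exp(-3*I*pi/4))]
      = (1/8)[(1) + (-1) + (1) + (-1) + (1) + (-1) + (1) + (-1)] = 0/8 = 0
  <chi_4*chi_3, chi_4> = (1/8)[1*(1)*conj(1) + 1*(-exp(3*I*pi/4))*conj(-1) + 1*(-I)*conj(1) + 1*(-exp(I*pi/4))*conj(-1) + 1*(-1)*conj(1) + 1*(-exp(-I*pi/4))*conj(-1) + 1*(I)*conj(1) + 1*(-exp(-3*I*pi/4))*conj(-1)]
      = (1/8)[(1) + (exp(3*I*pi/4)) + (-I) + (exp(I*pi/4)) + (-1) + (exp(-I*pi/4)) + (I) + (exp(-3*I*pi/4))] = 0/8 = 0
  <chi_4*chi_3, chi_5> = (1/8)[1*(1)*conj(1) + 1*(-exp(3*I*pi/4))*conj(exp(-3*I*pi/4)) + 1*(-I)*conj(I) + 1*(-exp(I*pi/4))*conj(exp(-I*pi/4)) + 1*(-1)*conj(-1) + 1*(-exp(-I*pi/4))*conj(exp(I*pi/4)) + 1*(I)*conj(-I) + 1*(-exp(-3*I*pi/4))*conj(exp(3*I*pi/4))]
      = (1/8)[(1) + (I) + (-1) + (-I) + (1) + (I) + (-1) + (-I)] = 0/8 = 0
  <chi_4*chi_3, chi_6> = (1/8)[1*(1)*conj(1) + 1*(-exp(3*I*pi/4))*conj(-I) + 1*(-I)*conj(-1) + 1*(-exp(I*pi/4))*conj(I) + 1*(-1)*conj(1) + 1*(-exp(-I*pi/4))*conj(-I) + 1*(I)*conj(-1) + 1*(-exp(-3*I*pi/4))*conj(I)]
      = (1/8)[(1) + (-exp(-3*I*pi/4)) + (I) + (exp(3*I*pi/4)) + (-1) + (-exp(I*pi/4)) + (-I) + (exp(-I*pi/4))] = 0/8 = 0
  <chi_4*chi_3, chi_7> = (1/8)[1*(1)*conj(1) + 1*(-exp(3*I*pi/4))*conj(exp(-I*pi/4)) + 1*(-I)*conj(-I) + 1*(-exp(I*pi/4))*conj(exp(-3*I*pi/4)) + 1*(-1)*conj(-1) + 1*(-exp(-I*pi/4))*conj(exp(3*I*pi/4)) + 1*(I)*conj(I) + 1*(-exp(-3*I*pi/4))*conj(exp(I*pi/4))]
      = (1/8)[(1) + (1) + (1) + (1) + (1) + (1) + (1) + (1)] = 8/8 = 1
(Exp terms are combined using exp(i*s)*conj(exp(i*t)) = exp(i*(s-t)), and sums of them are collapsed using the identity that for every m > 1 the m distinct m-th roots of unity sum to 0, e.g. 1 + exp(2*I*pi/3) + exp(-2*I*pi/3) = 0.)
Hence the multiplicities are chi_7: 1. Dimension check: dim(chi_4)*dim(chi_3) = 1*1 = 1 and sum (mult * dim) = 1*1 = 1.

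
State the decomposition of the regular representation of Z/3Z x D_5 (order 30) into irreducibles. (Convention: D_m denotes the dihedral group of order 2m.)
Each irreducible V_i of dimension d_i appears with multiplicity d_i, i.e. rho_reg = (direct sum over all irreducibles V_i) d_i V_i. The irreducible dimensions for Z/3Z x D_5 are 1, 1, 1, 1, 1, 1, 2, 2, 2, 2, 2, 2: 6 irreducibles of dimension 1, each with multiplicity 1; 6 irreducibles of dimension 2, each with multiplicity 2. Total dimension 6*1*1 + 6*2*2 = 30 = |G|.

Why: General theorem: in the regular representation of a finite group G, each irreducible appears with multiplicity equal to its dimension. Check: dim(rho_reg) = sum d_i^2 = 1 + 1 + 1 + 1 + 1 + 1 + 4 + 4 + 4 + 4 + 4 + 4 = 30 = |G|.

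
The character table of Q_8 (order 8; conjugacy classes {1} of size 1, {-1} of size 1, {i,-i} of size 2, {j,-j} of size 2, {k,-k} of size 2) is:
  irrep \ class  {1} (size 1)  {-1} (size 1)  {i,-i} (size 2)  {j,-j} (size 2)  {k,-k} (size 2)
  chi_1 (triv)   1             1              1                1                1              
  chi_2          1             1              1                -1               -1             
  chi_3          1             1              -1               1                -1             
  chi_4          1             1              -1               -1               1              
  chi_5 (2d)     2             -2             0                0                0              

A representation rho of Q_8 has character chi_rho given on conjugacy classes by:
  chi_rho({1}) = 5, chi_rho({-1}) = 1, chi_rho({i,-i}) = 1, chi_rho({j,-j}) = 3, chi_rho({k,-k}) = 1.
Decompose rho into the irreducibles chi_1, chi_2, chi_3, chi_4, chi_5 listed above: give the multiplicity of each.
Multiplicities: chi_1: 2, chi_2: 0, chi_3: 1, chi_4: 0, chi_5: 1.

Use <chi_rho, chi> = (1/|G|) sum_C |C| * chi_rho(C) * conj(chi(C)) with |G| = 8 for each irreducible chi in the table:
  <chi_rho, chi_1> = (1/8)[1*(5)*conj(1) + 1*(1)*conj(1) + 2*(1)*conj(1) + 2*(3)*conj(1) + 2*(1)*conj(1)]
      = (1/8)[(5) + (1) + (2) + (6) + (2)] = 16/8 = 2
  <chi_rho, chi_2> = (1/8)[1*(5)*conj(1) + 1*(1)*conj(1) + 2*(1)*conj(1) + 2*(3)*conj(-1) + 2*(1)*conj(-1)]
      = (1/8)[(5) + (1) + (2) + (-6) + (-2)] = 0/8 = 0
  <chi_rho, chi_3> = (1/8)[1*(5)*conj(1) + 1*(1)*conj(1) + 2*(1)*conj(-1) + 2*(3)*conj(1) + 2*(1)*conj(-1)]
      = (1/8)[(5) + (1) + (-2) + (6) + (-2)] = 8/8 = 1
  <chi_rho, chi_4> = (1/8)[1*(5)*conj(1) + 1*(1)*conj(1) + 2*(1)*conj(-1) + 2*(3)*conj(-1) + 2*(1)*conj(1)]
      = (1/8)[(5) + (1) + (-2) + (-6) + (2)] = 0/8 = 0
  <chi_rho, chi_5> = (1/8)[1*(5)*conj(2) + 1*(1)*conj(-2) + 2*(1)*conj(0) + 2*(3)*conj(0) + 2*(1)*conj(0)]
      = (1/8)[(10) + (-2) + (0) + (0) + (0)] = 8/8 = 1
Dimension check: dim(rho) = sum (mult * dim) = 2*1 + 0*1 + 1*1 + 0*1 + 1*2 = 5 = chi_rho(e) = 5.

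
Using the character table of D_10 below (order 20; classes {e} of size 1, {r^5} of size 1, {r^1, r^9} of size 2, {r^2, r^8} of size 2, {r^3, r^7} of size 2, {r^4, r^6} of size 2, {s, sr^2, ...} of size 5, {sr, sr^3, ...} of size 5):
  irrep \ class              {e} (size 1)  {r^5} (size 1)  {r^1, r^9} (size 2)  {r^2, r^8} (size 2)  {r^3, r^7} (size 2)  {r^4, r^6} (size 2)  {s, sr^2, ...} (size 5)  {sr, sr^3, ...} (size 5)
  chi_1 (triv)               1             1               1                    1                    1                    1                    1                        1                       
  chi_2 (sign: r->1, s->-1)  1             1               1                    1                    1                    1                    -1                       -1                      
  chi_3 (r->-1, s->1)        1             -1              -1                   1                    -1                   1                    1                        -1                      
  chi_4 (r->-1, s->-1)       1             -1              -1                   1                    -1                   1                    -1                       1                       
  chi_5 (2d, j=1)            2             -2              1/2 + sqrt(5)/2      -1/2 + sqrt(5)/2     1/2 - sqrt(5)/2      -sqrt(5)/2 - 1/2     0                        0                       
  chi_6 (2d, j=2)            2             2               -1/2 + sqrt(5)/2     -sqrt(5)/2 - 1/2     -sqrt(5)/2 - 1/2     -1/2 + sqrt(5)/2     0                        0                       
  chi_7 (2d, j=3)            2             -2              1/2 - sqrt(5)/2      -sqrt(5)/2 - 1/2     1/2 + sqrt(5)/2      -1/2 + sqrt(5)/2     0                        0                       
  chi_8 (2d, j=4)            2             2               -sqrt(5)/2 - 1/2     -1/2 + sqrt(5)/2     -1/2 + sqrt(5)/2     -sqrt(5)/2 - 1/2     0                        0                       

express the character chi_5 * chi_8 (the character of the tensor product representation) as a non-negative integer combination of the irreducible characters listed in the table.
chi_5 tensor chi_8 = chi_3 + chi_4 + chi_7 (all other irreducibles have multiplicity 0).

Explanation: The character of a tensor product is the pointwise product (chi_5 * chi_8)(C) = chi_5(C) * chi_8(C):
  {e}: (2)*(2), {r^5}: (-2)*(2), {r^1, r^9}: (1/2 + sqrt(5)/2)*(-sqrt(5)/2 - 1/2), {r^2, r^8}: (-1/2 + sqrt(5)/2)*(-1/2 + sqrt(5)/2), {r^3, r^7}: (1/2 - sqrt(5)/2)*(-1/2 + sqrt(5)/2), {r^4, r^6}: (-sqrt(5)/2 - 1/2)*(-sqrt(5)/2 - 1/2), {s, sr^2, ...}: (0)*(0), {sr, sr^3, ...}: (0)*(0)
so (chi_5 * chi_8) takes values
  {e} -> 4, {r^5} -> -4, {r^1, r^9} -> -3/2 - sqrt(5)/2, {r^2, r^8} -> 3/2 - sqrt(5)/2, {r^3, r^7} -> -3/2 + sqrt(5)/2, {r^4, r^6} -> sqrt(5)/2 + 3/2, {s, sr^2, ...} -> 0, {sr, sr^3, ...} -> 0.
Now take the inner product of this character with each irreducible chi from the table, <chi_5*chi_8, chi> = (1/20) sum_C |C| (chi_5*chi_8)(C) conj(chi(C)):
  <chi_5*chi_8, chi_1> = (1/20)[1*(4)*conj(1) + 1*(-4)*conj(1) + 2*(-3/2 - sqrt(5)/2)*conj(1) + 2*(3/2 - sqrt(5)/2)*conj(1) + 2*(-3/2 + sqrt(5)/2)*conj(1) + 2*(sqrt(5)/2 + 3/2)*conj(1) + 5*(0)*conj(1) + 5*(0)*conj(1)]
      = (1/20)[(4) + (-4) + (-3 - sqrt(5)) + (3 - sqrt(5)) + (-3 + sqrt(5)) + (sqrt(5) + 3) + (0) + (0)] = 0/20 = 0
  <chi_5*chi_8, chi_2> = (1/20)[1*(4)*conj(1) + 1*(-4)*conj(1) + 2*(-3/2 - sqrt(5)/2)*conj(1) + 2*(3/2 - sqrt(5)/2)*conj(1) + 2*(-3/2 + sqrt(5)/2)*conj(1) + 2*(sqrt(5)/2 + 3/2)*conj(1) + 5*(0)*conj(-1) + 5*(0)*conj(-1)]
      = (1/20)[(4) + (-4) + (-3 - sqrt(5)) + (3 - sqrt(5)) + (-3 + sqrt(5)) + (sqrt(5) + 3) + (0) + (0)] = 0/20 = 0
  <chi_5*chi_8, chi_3> = (1/20)[1*(4)*conj(1) + 1*(-4)*conj(-1) + 2*(-3/2 - sqrt(5)/2)*conj(-1) + 2*(3/2 - sqrt(5)/2)*conj(1) + 2*(-3/2 + sqrt(5)/2)*conj(-1) + 2*(sqrt(5)/2 + 3/2)*conj(1) + 5*(0)*conj(1) + 5*(0)*conj(-1)]
      = (1/20)[(4) + (4) + (sqrt(5) + 3) + (3 - sqrt(5)) + (3 - sqrt(5)) + (sqrt(5) + 3) + (0) + (0)] = 20/20 = 1
  <chi_5*chi_8, chi_4> = (1/20)[1*(4)*conj(1) + 1*(-4)*conj(-1) + 2*(-3/2 - sqrt(5)/2)*conj(-1) + 2*(3/2 - sqrt(5)/2)*conj(1) + 2*(-3/2 + sqrt(5)/2)*conj(-1) + 2*(sqrt(5)/2 + 3/2)*conj(1) + 5*(0)*conj(-1) + 5*(0)*conj(1)]
      = (1/20)[(4) + (4) + (sqrt(5) + 3) + (3 - sqrt(5)) + (3 - sqrt(5)) + (sqrt(5) + 3) + (0) + (0)] = 20/20 = 1
  <chi_5*chi_8, chi_5> = (1/20)[1*(4)*conj(2) + 1*(-4)*conj(-2) + 2*(-3/2 - sqrt(5)/2)*conj(1/2 + sqrt(5)/2) + 2*(3/2 - sqrt(5)/2)*conj(-1/2 + sqrt(5)/2) + 2*(-3/2 + sqrt(5)/2)*conj(1/2 - sqrt(5)/2) + 2*(sqrt(5)/2 + 3/2)*conj(-sqrt(5)/2 - 1/2) + 5*(0)*conj(0) + 5*(0)*conj(0)]
      = (1/20)[(8) + (8) + (-2*sqrt(5) - 4) + (-4 + 2*sqrt(5)) + (-4 + 2*sqrt(5)) + (-2*sqrt(5) - 4) + (0) + (0)] = 0/20 = 0
  <chi_5*chi_8, chi_6> = (1/20)[1*(4)*conj(2) + 1*(-4)*conj(2) + 2*(-3/2 - sqrt(5)/2)*conj(-1/2 + sqrt(5)/2) + 2*(3/2 - sqrt(5)/2)*conj(-sqrt(5)/2 - 1/2) + 2*(-3/2 + sqrt(5)/2)*conj(-sqrt(5)/2 - 1/2) + 2*(sqrt(5)/2 + 3/2)*conj(-1/2 + sqrt(5)/2) + 5*(0)*conj(0) + 5*(0)*conj(0)]
      = (1/20)[(8) + (-8) + (-sqrt(5) - 1) + (1 - sqrt(5)) + (-1 + sqrt(5)) + (1 + sqrt(5)) + (0) + (0)] = 0/20 = 0
  <chi_5*chi_8, chi_7> = (1/20)[1*(4)*conj(2) + 1*(-4)*conj(-2) + 2*(-3/2 - sqrt(5)/2)*conj(1/2 - sqrt(5)/2) + 2*(3/2 - sqrt(5)/2)*conj(-sqrt(5)/2 - 1/2) + 2*(-3/2 + sqrt(5)/2)*conj(1/2 + sqrt(5)/2) + 2*(sqrt(5)/2 + 3/2)*conj(-1/2 + sqrt(5)/2) + 5*(0)*conj(0) + 5*(0)*conj(0)]
      = (1/20)[(8) + (8) + (1 + sqrt(5)) + (1 - sqrt(5)) + (1 - sqrt(5)) + (1 + sqrt(5)) + (0) + (0)] = 20/20 = 1
  <chi_5*chi_8, chi_8> = (1/20)[1*(4)*conj(2) + 1*(-4)*conj(2) + 2*(-3/2 - sqrt(5)/2)*conj(-sqrt(5)/2 - 1/2) + 2*(3/2 - sqrt(5)/2)*conj(-1/2 + sqrt(5)/2) + 2*(-3/2 + sqrt(5)/2)*conj(-1/2 + sqrt(5)/2) + 2*(sqrt(5)/2 + 3/2)*conj(-sqrt(5)/2 - 1/2) + 5*(0)*conj(0) + 5*(0)*conj(0)]
      = (1/20)[(8) + (-8) + (4 + 2*sqrt(5)) + (-4 + 2*sqrt(5)) + (4 - 2*sqrt(5)) + (-2*sqrt(5) - 4) + (0) + (0)] = 0/20 = 0
Hence the multiplicities are chi_3: 1, chi_4: 1, chi_7: 1. Dimension check: dim(chi_5)*dim(chi_8) = 2*2 = 4 and sum (mult * dim) = 1*1 + 1*1 + 1*2 = 4.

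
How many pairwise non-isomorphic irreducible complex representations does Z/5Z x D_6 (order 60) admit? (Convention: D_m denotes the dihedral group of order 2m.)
30

Derivation: The number of irreducible complex representations of a finite group equals its number of conjugacy classes. For a direct product, #classes(G x H) = #classes(G) * #classes(H). Z/5Z has 5 classes (abelian), D_6 has 6 classes, so 5 * 6 = 30, so Z/5Z x D_6 (order 60) has exactly 30 irreducible complex representations.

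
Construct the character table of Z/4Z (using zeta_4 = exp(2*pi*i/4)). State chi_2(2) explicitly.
Character table of Z/4Z (irreps indexed chi_0,...,chi_3 with chi_k(m) = zeta_4^(k*m), zeta_4 = exp(2*pi*i/4)):
  irrep \ class  {0} (size 1)  {1} (size 1)  {2} (size 1)  {3} (size 1)
  chi_0          1             1             1             1           
  chi_1          1             I             -1            -I          
  chi_2          1             -1            1             -1          
  chi_3          1             -I            -1            I           

Spot check: chi_2(2) = zeta_4^(2*2) = zeta_4^4 = 1.

Reasoning: Z/4Z is abelian, so all 4 irreducible complex representations are 1-dimensional. They are given by chi_k(m) = zeta_4^(k*m) for k = 0,...,3. Row orthogonality: sum_m chi_k(m) conj(chi_l(m)) = 4 * [k = l].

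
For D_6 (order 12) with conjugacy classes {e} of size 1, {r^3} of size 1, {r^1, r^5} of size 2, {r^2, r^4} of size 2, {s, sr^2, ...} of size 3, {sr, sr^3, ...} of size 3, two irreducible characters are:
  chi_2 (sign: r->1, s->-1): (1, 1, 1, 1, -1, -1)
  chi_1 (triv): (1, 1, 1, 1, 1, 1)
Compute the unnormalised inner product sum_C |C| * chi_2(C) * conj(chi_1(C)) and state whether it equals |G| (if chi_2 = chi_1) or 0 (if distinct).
Sum = 0; so <chi_2, chi_1> = 0 (distinct irreducibles are orthogonal).

Solution. Compute term by term over conjugacy classes (|C| * chi_2(C) * conj(chi_1(C))):
  1*(1)*conj(1) + 1*(1)*conj(1) + 2*(1)*conj(1) + 2*(1)*conj(1) + 3*(-1)*conj(1) + 3*(-1)*conj(1)
  = (1) + (1) + (2) + (2) + (-3) + (-3)
  = 0.
Dividing by |G| = 12 gives 0/12 = 0, matching the row-orthogonality relation <chi_2, chi_1> = [chi_2 = chi_1].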